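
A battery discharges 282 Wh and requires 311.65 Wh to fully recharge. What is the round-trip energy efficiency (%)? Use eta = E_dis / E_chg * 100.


eta_e = E_dis / E_chg * 100 = 282 / 311.65 * 100 = 90.49%

90.49%


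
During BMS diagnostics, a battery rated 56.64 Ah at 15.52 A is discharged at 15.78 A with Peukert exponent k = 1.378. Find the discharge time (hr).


Step 1: t_rated = C / I_rated = 56.64 / 15.52 = 3.6495 hr
Step 2: ratio = 15.52 / 15.78 = 0.98352
Step 3: ratio^k = 0.98352^1.378 = 0.97736
Step 4: t = t_rated * ratio^k = 3.6495 * 0.97736 = 3.567 hr

3.567 hr


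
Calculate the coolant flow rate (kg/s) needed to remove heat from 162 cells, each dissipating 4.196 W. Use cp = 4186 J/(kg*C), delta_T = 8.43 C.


Q_total = 162 * 4.196 = 679.75 W
m_dot = Q_total / (cp * dT) = 679.75 / (4186 * 8.43) = 0.01926 kg/s

0.01926 kg/s


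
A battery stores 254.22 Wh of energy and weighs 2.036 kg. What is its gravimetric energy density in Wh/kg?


Specific energy = 254.22 Wh / 2.036 kg = 124.9 Wh/kg

124.9 Wh/kg


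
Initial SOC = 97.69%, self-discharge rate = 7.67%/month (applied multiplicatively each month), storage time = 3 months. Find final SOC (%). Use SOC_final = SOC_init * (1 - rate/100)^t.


Monthly retention factor = 1 - 7.67/100 = 0.9233
Over 3 months: factor^3 = 0.7871
SOC_final = 97.69 * 0.7871 = 76.89%

76.89%


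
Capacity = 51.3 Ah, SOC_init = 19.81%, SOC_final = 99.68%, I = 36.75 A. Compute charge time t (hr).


delta_Ah = 51.3 * (99.68 - 19.81) / 100 = 40.973 Ah
t = delta_Ah / I = 40.973 / 36.75 = 1.115 hr

1.115 hr


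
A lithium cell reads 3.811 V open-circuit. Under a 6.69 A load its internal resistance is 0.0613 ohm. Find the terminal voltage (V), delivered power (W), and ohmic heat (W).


Step 1: V_terminal = OCV - I*R = 3.811 - 6.69 * 0.0613 = 3.4009 V
Step 2: P_out = V_terminal * I = 3.4009 * 6.69 = 22.75 W
Step 3: Q = I^2 * R = 6.69^2 * 0.0613 = 2.744 W

V=3.4009 V, P=22.75 W, Q=2.744 W


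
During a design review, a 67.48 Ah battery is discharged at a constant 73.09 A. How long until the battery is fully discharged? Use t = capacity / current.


Runtime = 67.48 Ah / 73.09 A = 0.9232 hr

0.9232 hr


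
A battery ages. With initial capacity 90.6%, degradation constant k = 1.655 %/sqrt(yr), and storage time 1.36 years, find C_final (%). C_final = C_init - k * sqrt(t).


Step 1: sqrt(1.36 yr) = 1.1662
Step 2: drop = 1.655 * 1.1662 = 1.9301
Step 3: C_final = 90.6 - 1.9301 = 88.67%

88.67%


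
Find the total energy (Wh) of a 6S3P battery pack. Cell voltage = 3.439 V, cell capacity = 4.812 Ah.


E = Ns * Vcell * Np * Ccell = 6 * 3.439 * 3 * 4.812 = 297.9 Wh

297.9 Wh


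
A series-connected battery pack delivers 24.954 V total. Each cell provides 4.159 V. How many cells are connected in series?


Rearranging: n = V_pack / V_cell = 24.954 / 4.159 = 6 cells

6


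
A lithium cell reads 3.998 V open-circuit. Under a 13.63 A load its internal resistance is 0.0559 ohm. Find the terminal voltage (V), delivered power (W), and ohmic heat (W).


Step 1: V_terminal = OCV - I*R = 3.998 - 13.63 * 0.0559 = 3.2361 V
Step 2: P_out = V_terminal * I = 3.2361 * 13.63 = 44.11 W
Step 3: Q = I^2 * R = 13.63^2 * 0.0559 = 10.38 W

V=3.2361 V, P=44.11 W, Q=10.38 W


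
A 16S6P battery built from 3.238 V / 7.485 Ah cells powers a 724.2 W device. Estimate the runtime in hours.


Step 1: E_pack = Ns * V_cell * Np * C_cell = 16 * 3.238 * 6 * 7.485 = 2326.7 Wh
Step 2: t = E_pack / P = 2326.7 / 724.2 = 3.213 hr

3.213 hr


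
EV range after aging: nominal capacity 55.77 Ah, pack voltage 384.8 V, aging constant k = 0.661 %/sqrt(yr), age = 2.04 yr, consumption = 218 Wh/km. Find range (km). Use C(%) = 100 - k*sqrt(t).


Step 1: capacity retention = 100 - 0.661 * sqrt(2.04) = 100 - 0.661 * 1.4283 = 99.056%
Step 2: C_now = 55.77 * 99.056/100 = 55.244 Ah
Step 3: E_pack = V * C_now = 384.8 * 55.244 = 21258 Wh
Step 4: range = E_pack / consumption = 21258 / 218 = 97.51 km

97.51 km


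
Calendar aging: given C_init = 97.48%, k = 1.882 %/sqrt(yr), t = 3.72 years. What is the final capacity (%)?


sqrt(t) = sqrt(3.72) = 1.9287
C_final = 97.48 - 1.882 * 1.9287 = 93.85%

93.85%


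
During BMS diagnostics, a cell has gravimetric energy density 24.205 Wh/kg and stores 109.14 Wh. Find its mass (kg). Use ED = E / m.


m = E / ED = 109.14 / 24.205 = 4.509 kg

4.509 kg


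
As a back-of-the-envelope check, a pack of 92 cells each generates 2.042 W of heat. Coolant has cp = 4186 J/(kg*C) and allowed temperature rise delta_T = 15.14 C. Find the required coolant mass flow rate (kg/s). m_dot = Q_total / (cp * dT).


Q_total = 92 * 2.042 = 187.86 W
m_dot = Q_total / (cp * dT) = 187.86 / (4186 * 15.14) = 0.002964 kg/s

0.002964 kg/s


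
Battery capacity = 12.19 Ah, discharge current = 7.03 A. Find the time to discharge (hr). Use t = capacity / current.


Runtime = 12.19 Ah / 7.03 A = 1.734 hr

1.734 hr


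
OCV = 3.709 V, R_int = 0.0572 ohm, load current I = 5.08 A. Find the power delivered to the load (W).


Step 1: V_terminal = OCV - I*R = 3.709 - 5.08 * 0.0572 = 3.4184 V
Step 2: P_out = V_terminal * I = 3.4184 * 5.08 = 17.37 W

17.37 W


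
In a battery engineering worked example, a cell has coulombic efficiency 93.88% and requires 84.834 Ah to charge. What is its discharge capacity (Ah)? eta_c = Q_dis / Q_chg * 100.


Q_dis = eta/100 * Q_chg = 93.88/100 * 84.834 = 79.64 Ah

79.64 Ah


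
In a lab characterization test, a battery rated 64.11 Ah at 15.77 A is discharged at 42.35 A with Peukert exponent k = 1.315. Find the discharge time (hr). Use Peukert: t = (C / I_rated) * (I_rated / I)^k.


Step 1: t_rated = C / I_rated = 64.11 / 15.77 = 4.0653 hr
Step 2: ratio = 15.77 / 42.35 = 0.37237
Step 3: ratio^k = 0.37237^1.315 = 0.27279
Step 4: t = t_rated * ratio^k = 4.0653 * 0.27279 = 1.109 hr

1.109 hr


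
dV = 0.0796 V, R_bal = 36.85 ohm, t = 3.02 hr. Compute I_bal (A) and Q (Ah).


First, Ohm's law: I_bal = 0.0796 V / 36.85 ohm = 0.0021601 A
Then Q = I * t = 0.0021601 A * 3.02 hr = 0.006524 Ah

I=0.0021601 A, Q=0.006524 Ah


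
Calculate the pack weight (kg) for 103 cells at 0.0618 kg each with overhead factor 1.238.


Cell mass sum = 103 * 0.0618 = 6.3654 kg
With overhead 1.238: m_pack = 6.3654 * 1.238 = 7.880 kg

7.880 kg


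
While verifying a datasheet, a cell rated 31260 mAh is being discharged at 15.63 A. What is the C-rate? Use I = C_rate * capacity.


Convert: capacity = 31260 mAh = 31.26 Ah
Rearranging: C_rate = 15.63 / 31.26 = 0.5C

0.5C


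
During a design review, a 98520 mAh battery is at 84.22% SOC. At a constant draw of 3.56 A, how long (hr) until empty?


Convert: C_total = 98520 mAh = 98.52 Ah
Step 1: remaining = SOC/100 * C_total = 84.22/100 * 98.52 = 82.974 Ah
Step 2: t = remaining / I = 82.974 / 3.56 = 23.31 hr

23.31 hr


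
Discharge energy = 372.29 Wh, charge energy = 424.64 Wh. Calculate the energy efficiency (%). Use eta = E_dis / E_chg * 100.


eta_e = E_dis / E_chg * 100 = 372.29 / 424.64 * 100 = 87.67%

87.67%


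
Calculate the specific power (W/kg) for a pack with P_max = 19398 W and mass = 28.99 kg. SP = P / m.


SP = P / m = 19398 / 28.99 = 669.1 W/kg

669.1 W/kg


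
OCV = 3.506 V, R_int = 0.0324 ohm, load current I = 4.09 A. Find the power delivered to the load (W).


Step 1: V_terminal = OCV - I*R = 3.506 - 4.09 * 0.0324 = 3.3735 V
Step 2: P_out = V_terminal * I = 3.3735 * 4.09 = 13.80 W

13.80 W


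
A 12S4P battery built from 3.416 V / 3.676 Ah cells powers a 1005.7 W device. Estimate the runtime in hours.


Step 1: E_pack = Ns * V_cell * Np * C_cell = 12 * 3.416 * 4 * 3.676 = 602.75 Wh
Step 2: t = E_pack / P = 602.75 / 1005.7 = 0.5993 hr

0.5993 hr


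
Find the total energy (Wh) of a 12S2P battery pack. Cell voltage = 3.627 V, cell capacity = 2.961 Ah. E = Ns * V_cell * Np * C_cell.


E = Ns * Vcell * Np * Ccell = 12 * 3.627 * 2 * 2.961 = 257.7 Wh

257.7 Wh


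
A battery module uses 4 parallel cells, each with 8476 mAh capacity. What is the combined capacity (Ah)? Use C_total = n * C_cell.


Convert: C_cell = 8476 mAh = 8.476 Ah
C_total = 4 * 8.476 = 33.904 Ah

33.904 Ah


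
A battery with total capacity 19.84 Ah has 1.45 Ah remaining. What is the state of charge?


SOC% = 1.45 / 19.84 * 100 = 7.308%

7.308%


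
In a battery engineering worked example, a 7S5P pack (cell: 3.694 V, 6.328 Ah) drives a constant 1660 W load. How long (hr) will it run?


Step 1: E_pack = Ns * V_cell * Np * C_cell = 7 * 3.694 * 5 * 6.328 = 818.15 Wh
Step 2: t = E_pack / P = 818.15 / 1660 = 0.4929 hr

0.4929 hr


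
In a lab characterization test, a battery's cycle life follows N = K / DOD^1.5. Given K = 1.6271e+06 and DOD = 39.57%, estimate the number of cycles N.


DOD^1.5 = 248.91
N = K / DOD^1.5 = 1.6271e+06 / 248.91 = 6537

6537 cycles


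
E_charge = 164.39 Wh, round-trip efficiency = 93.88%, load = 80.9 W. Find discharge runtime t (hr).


Step 1: E_discharge = eta/100 * E_charge = 93.88/100 * 164.39 = 154.33 Wh
Step 2: t = E_discharge / P = 154.33 / 80.9 = 1.908 hr

1.908 hr


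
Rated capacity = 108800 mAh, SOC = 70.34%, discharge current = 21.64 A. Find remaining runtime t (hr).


Convert: C_total = 108800 mAh = 108.8 Ah
Step 1: remaining = SOC/100 * C_total = 70.34/100 * 108.8 = 76.53 Ah
Step 2: t = remaining / I = 76.53 / 21.64 = 3.537 hr

3.537 hr


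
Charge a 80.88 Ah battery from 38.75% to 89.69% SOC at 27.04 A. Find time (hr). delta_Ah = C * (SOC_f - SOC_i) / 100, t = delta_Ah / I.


Step 1: dSOC = 89.69% - 38.75% = 50.94%
Step 2: delta_Ah = 80.88 * 50.94 / 100 = 41.2 Ah
Step 3: t = 41.2 / 27.04 = 1.524 hr

1.524 hr


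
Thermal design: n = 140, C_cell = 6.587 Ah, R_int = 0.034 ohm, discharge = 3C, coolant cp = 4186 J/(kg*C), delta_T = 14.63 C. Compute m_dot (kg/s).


Step 1: I = 3 * 6.587 = 19.761 A
Step 2: Q_cell = I^2 * R = 19.761^2 * 0.034 = 13.277 W
Step 3: Q_total = 140 * 13.277 = 1858.8 W
Step 4: m_dot = Q_total / (cp * dT) = 1858.8 / (4186 * 14.63) = 0.03035 kg/s

0.03035 kg/s


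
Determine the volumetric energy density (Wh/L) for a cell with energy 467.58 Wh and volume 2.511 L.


ED = E / V = 467.58 / 2.511 = 186.2 Wh/L

186.2 Wh/L


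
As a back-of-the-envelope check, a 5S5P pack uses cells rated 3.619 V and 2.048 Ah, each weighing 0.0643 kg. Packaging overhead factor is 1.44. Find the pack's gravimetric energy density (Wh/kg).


Step 1: V_pack = 5 * 3.619 = 18.095 V
Step 2: C_pack = 5 * 2.048 = 10.24 Ah
Step 3: E_pack = V_pack * C_pack = 18.095 * 10.24 = 185.29 Wh
Step 4: m_pack = 5 * 5 * 0.0643 * 1.44 = 2.3148 kg
Step 5: ED = E_pack / m_pack = 185.29 / 2.3148 = 80.05 Wh/kg

80.05 Wh/kg


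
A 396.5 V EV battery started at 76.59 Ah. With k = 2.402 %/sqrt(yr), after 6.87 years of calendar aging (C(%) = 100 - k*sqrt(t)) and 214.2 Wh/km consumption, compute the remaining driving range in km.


Step 1: capacity retention = 100 - 2.402 * sqrt(6.87) = 100 - 2.402 * 2.6211 = 93.704%
Step 2: C_now = 76.59 * 93.704/100 = 71.768 Ah
Step 3: E_pack = V * C_now = 396.5 * 71.768 = 28456 Wh
Step 4: range = E_pack / consumption = 28456 / 214.2 = 132.8 km

132.8 km


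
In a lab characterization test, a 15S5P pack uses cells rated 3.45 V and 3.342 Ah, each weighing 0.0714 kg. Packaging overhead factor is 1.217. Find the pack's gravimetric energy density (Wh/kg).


Step 1: V_pack = 15 * 3.45 = 51.75 V
Step 2: C_pack = 5 * 3.342 = 16.71 Ah
Step 3: E_pack = V_pack * C_pack = 51.75 * 16.71 = 864.74 Wh
Step 4: m_pack = 15 * 5 * 0.0714 * 1.217 = 6.517 kg
Step 5: ED = E_pack / m_pack = 864.74 / 6.517 = 132.7 Wh/kg

132.7 Wh/kg


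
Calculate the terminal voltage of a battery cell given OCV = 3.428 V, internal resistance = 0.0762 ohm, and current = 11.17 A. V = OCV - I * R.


IR drop = 11.17 * 0.0762 = 0.85115 V
V = 3.428 - 0.85115 = 2.577 V

2.577 V


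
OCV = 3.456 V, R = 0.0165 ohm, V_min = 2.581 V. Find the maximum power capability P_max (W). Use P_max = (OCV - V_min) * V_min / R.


P_max = (OCV - V_min) * V_min / R = (3.456 - 2.581) * 2.581 / 0.0165 = 0.875 * 2.581 / 0.0165 = 136.9 W

136.9 W


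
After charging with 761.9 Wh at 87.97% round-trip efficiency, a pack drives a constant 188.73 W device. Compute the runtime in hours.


Step 1: E_discharge = eta/100 * E_charge = 87.97/100 * 761.9 = 670.24 Wh
Step 2: t = E_discharge / P = 670.24 / 188.73 = 3.551 hr

3.551 hr


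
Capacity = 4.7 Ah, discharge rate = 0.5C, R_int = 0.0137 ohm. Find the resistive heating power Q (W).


Step 1: I = C_rate * capacity = 0.5 * 4.7 = 2.35 A
Step 2: Q = I^2 * R = 2.35^2 * 0.0137 = 5.5225 * 0.0137 = 0.07566 W

0.07566 W


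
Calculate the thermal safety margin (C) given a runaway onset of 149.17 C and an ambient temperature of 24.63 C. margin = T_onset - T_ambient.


Safety margin = 149.17 C - 24.63 C = 124.54 C

124.54 C


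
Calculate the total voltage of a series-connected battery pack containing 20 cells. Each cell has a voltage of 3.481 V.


V_pack = n * V_cell = 20 * 3.481 = 69.62 V

69.62 V


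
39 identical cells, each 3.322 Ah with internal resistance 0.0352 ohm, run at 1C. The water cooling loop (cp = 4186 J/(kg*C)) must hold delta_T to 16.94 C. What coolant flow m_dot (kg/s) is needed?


Step 1: I = 1 * 3.322 = 3.322 A
Step 2: Q_cell = I^2 * R = 3.322^2 * 0.0352 = 0.38846 W
Step 3: Q_total = 39 * 0.38846 = 15.15 W
Step 4: m_dot = Q_total / (cp * dT) = 15.15 / (4186 * 16.94) = 2.136e-04 kg/s

2.136e-04 kg/s


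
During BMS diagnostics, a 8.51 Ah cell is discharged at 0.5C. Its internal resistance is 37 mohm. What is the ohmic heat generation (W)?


Convert: R = 37 mohm = 0.037 ohm
Step 1: I = C_rate * capacity = 0.5 * 8.51 = 4.255 A
Step 2: Q = I^2 * R = 4.255^2 * 0.037 = 18.105 * 0.037 = 0.6699 W

0.6699 W


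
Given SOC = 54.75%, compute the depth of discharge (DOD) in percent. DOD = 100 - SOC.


DOD = 100 - SOC = 100 - 54.75 = 45.25%

45.25%


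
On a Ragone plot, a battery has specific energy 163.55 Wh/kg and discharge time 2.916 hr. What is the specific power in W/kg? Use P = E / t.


Specific power = 163.55 Wh/kg / 2.916 hr = 56.09 W/kg

56.09 W/kg


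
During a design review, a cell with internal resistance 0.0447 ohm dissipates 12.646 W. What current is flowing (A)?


I = sqrt(Q / R) = sqrt(12.646 / 0.0447) = sqrt(282.91) = 16.82 A

16.82 A


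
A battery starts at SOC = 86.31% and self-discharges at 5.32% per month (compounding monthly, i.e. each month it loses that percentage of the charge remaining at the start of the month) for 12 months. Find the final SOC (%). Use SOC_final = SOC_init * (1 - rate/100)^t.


Monthly retention factor = 1 - 5.32/100 = 0.9468
Over 12 months: factor^12 = 0.51892
SOC_final = 86.31 * 0.51892 = 44.79%

44.79%


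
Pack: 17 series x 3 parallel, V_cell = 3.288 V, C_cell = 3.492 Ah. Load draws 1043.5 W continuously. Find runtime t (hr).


Step 1: E_pack = Ns * V_cell * Np * C_cell = 17 * 3.288 * 3 * 3.492 = 585.57 Wh
Step 2: t = E_pack / P = 585.57 / 1043.5 = 0.5612 hr

0.5612 hr


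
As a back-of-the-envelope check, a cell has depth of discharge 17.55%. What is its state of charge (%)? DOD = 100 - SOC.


SOC = 100 - DOD = 100 - 17.55 = 82.45%

82.45%


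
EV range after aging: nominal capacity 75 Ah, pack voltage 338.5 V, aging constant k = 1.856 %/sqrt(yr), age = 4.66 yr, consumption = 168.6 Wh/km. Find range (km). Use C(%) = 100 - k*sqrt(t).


Step 1: capacity retention = 100 - 1.856 * sqrt(4.66) = 100 - 1.856 * 2.1587 = 95.993%
Step 2: C_now = 75 * 95.993/100 = 71.995 Ah
Step 3: E_pack = V * C_now = 338.5 * 71.995 = 24370 Wh
Step 4: range = E_pack / consumption = 24370 / 168.6 = 144.5 km

144.5 km


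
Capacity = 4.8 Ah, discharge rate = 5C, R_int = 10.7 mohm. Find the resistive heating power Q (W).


Convert: R = 10.7 mohm = 0.0107 ohm
Step 1: I = C_rate * capacity = 5 * 4.8 = 24 A
Step 2: Q = I^2 * R = 24^2 * 0.0107 = 576 * 0.0107 = 6.163 W

6.163 W


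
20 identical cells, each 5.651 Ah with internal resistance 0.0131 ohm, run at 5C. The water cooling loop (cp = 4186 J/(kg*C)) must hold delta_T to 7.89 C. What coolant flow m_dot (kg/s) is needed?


Step 1: I = 5 * 5.651 = 28.255 A
Step 2: Q_cell = I^2 * R = 28.255^2 * 0.0131 = 10.458 W
Step 3: Q_total = 20 * 10.458 = 209.16 W
Step 4: m_dot = Q_total / (cp * dT) = 209.16 / (4186 * 7.89) = 0.006333 kg/s

0.006333 kg/s


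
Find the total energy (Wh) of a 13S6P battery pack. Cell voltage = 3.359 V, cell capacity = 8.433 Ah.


V_pack = 13 * 3.359 = 43.667 V
C_pack = 6 * 8.433 = 50.598 Ah
E = V_pack * C_pack = 43.667 * 50.598 = 2209 Wh

2209 Wh


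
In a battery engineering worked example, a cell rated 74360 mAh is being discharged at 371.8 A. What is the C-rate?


Convert: capacity = 74360 mAh = 74.36 Ah
Rearranging: C_rate = 371.8 / 74.36 = 5C

5C


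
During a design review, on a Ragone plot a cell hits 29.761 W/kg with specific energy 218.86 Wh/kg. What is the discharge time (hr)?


t = E / P = 218.86 / 29.761 = 7.354 hr

7.354 hr


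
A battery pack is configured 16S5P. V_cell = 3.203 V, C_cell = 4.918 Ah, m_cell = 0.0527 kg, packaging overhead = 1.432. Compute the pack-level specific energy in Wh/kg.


Step 1: V_pack = 16 * 3.203 = 51.248 V
Step 2: C_pack = 5 * 4.918 = 24.59 Ah
Step 3: E_pack = V_pack * C_pack = 51.248 * 24.59 = 1260.2 Wh
Step 4: m_pack = 16 * 5 * 0.0527 * 1.432 = 6.0373 kg
Step 5: ED = E_pack / m_pack = 1260.2 / 6.0373 = 208.7 Wh/kg

208.7 Wh/kg


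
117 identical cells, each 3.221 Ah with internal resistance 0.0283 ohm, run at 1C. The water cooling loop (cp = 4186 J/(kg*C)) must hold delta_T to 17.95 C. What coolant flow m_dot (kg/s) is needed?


Step 1: I = 1 * 3.221 = 3.221 A
Step 2: Q_cell = I^2 * R = 3.221^2 * 0.0283 = 0.29361 W
Step 3: Q_total = 117 * 0.29361 = 34.352 W
Step 4: m_dot = Q_total / (cp * dT) = 34.352 / (4186 * 17.95) = 4.572e-04 kg/s

4.572e-04 kg/s


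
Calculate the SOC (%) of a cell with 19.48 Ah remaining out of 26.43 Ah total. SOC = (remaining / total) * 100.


SOC% = 19.48 / 26.43 * 100 = 73.70%

73.70%


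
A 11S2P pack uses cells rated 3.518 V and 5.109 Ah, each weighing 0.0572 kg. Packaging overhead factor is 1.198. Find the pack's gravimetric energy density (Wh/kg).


Step 1: V_pack = 11 * 3.518 = 38.698 V
Step 2: C_pack = 2 * 5.109 = 10.218 Ah
Step 3: E_pack = V_pack * C_pack = 38.698 * 10.218 = 395.42 Wh
Step 4: m_pack = 11 * 2 * 0.0572 * 1.198 = 1.5076 kg
Step 5: ED = E_pack / m_pack = 395.42 / 1.5076 = 262.3 Wh/kg

262.3 Wh/kg


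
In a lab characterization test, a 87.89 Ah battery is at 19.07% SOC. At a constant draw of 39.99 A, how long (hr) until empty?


Step 1: remaining = SOC/100 * C_total = 19.07/100 * 87.89 = 16.761 Ah
Step 2: t = remaining / I = 16.761 / 39.99 = 0.4191 hr

0.4191 hr


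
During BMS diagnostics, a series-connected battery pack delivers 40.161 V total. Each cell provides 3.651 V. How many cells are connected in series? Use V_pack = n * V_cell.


n = V_pack / V_cell = 40.161 / 3.651 = 11

11


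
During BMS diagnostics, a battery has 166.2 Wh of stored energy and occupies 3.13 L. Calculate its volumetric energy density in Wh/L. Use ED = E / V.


Volumetric ED = 166.2 Wh / 3.13 L = 53.10 Wh/L

53.10 Wh/L


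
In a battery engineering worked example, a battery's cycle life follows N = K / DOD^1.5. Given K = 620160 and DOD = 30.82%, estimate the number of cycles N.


Step 1: DOD^1.5 = 30.82^1.5 = 171.1
Step 2: N = 620160 / 171.1 = 3625 cycles

3625 cycles


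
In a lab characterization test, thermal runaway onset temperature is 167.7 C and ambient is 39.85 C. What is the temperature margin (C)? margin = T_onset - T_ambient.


Safety margin = 167.7 C - 39.85 C = 127.85 C

127.85 C


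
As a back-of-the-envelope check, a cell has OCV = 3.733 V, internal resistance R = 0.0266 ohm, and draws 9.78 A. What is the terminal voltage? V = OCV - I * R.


IR drop = 9.78 * 0.0266 = 0.26015 V
V = 3.733 - 0.26015 = 3.473 V

3.473 V


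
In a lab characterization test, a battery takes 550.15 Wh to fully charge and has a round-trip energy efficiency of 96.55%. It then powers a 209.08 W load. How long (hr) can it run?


Step 1: E_discharge = eta/100 * E_charge = 96.55/100 * 550.15 = 531.17 Wh
Step 2: t = E_discharge / P = 531.17 / 209.08 = 2.541 hr

2.541 hr


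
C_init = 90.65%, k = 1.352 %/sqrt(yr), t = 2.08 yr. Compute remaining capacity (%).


Step 1: sqrt(2.08 yr) = 1.4422
Step 2: drop = 1.352 * 1.4422 = 1.9499
Step 3: C_final = 90.65 - 1.9499 = 88.70%

88.70%


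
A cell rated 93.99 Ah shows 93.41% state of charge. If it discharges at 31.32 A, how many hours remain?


Step 1: remaining = SOC/100 * C_total = 93.41/100 * 93.99 = 87.796 Ah
Step 2: t = remaining / I = 87.796 / 31.32 = 2.803 hr

2.803 hr


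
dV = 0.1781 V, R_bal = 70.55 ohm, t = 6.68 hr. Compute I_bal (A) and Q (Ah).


I_bal = dV / R = 0.1781 / 70.55 = 0.0025245 A
Q = I_bal * t = 0.0025245 * 6.68 = 0.01686 Ah

I=0.0025245 A, Q=0.01686 Ah


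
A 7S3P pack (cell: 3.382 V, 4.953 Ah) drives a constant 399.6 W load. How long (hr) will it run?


Step 1: E_pack = Ns * V_cell * Np * C_cell = 7 * 3.382 * 3 * 4.953 = 351.77 Wh
Step 2: t = E_pack / P = 351.77 / 399.6 = 0.8803 hr

0.8803 hr


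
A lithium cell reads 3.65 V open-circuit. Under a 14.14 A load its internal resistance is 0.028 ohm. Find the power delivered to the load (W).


Step 1: V_terminal = OCV - I*R = 3.65 - 14.14 * 0.028 = 3.2541 V
Step 2: P_out = V_terminal * I = 3.2541 * 14.14 = 46.01 W

46.01 W


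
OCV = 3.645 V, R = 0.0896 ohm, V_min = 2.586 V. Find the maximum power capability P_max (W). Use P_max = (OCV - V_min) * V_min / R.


P_max = (OCV - V_min) * V_min / R = (3.645 - 2.586) * 2.586 / 0.0896 = 1.059 * 2.586 / 0.0896 = 30.56 W

30.56 W


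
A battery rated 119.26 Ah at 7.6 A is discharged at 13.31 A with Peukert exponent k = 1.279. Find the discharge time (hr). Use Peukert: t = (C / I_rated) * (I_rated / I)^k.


t_rated = C / I_rated = 119.26 / 7.6 = 15.692 hr
(I_rated/I)^k = (0.571)^1.279 = 0.48836
t = t_rated * (I_rated/I)^k = 15.692 * 0.48836 = 7.663 hr

7.663 hr


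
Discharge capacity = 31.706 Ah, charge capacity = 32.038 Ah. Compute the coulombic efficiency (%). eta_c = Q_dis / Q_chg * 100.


Coulombic efficiency = 31.706/32.038 * 100% = 98.96%

98.96%


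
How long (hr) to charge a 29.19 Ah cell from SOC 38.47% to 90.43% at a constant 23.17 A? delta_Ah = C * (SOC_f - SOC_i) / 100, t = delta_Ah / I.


Step 1: dSOC = 90.43% - 38.47% = 51.96%
Step 2: delta_Ah = 29.19 * 51.96 / 100 = 15.167 Ah
Step 3: t = 15.167 / 23.17 = 0.6546 hr

0.6546 hr


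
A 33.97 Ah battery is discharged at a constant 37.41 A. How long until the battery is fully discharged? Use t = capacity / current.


t = capacity / current = 33.97 / 37.41 = 0.9080 hr

0.9080 hr


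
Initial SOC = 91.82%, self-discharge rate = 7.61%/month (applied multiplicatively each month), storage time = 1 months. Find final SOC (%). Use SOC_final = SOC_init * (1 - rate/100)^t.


decay = (1 - 7.61/100)^1 = 0.9239
SOC_final = 91.82 * 0.9239 = 84.83%

84.83%


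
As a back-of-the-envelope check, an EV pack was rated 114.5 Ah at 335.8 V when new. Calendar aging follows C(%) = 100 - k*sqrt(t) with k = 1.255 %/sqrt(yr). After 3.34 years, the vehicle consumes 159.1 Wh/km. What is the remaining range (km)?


Step 1: capacity retention = 100 - 1.255 * sqrt(3.34) = 100 - 1.255 * 1.8276 = 97.706%
Step 2: C_now = 114.5 * 97.706/100 = 111.87 Ah
Step 3: E_pack = V * C_now = 335.8 * 111.87 = 37566 Wh
Step 4: range = E_pack / consumption = 37566 / 159.1 = 236.1 km

236.1 km


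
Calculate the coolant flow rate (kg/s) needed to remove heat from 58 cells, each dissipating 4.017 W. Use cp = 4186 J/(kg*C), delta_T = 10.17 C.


Step 1: Total heat Q = 58 * 4.017 W = 232.99 W
Step 2: denom = cp * dT = 4186 * 10.17 = 42572
Step 3: m_dot = 232.99 / 42572 = 0.005473 kg/s

0.005473 kg/s


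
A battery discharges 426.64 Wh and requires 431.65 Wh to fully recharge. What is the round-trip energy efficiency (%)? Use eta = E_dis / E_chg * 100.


eta_e = E_dis / E_chg * 100 = 426.64 / 431.65 * 100 = 98.84%

98.84%


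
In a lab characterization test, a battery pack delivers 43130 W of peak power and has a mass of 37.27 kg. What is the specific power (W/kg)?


Specific power = 43130 W / 37.27 kg = 1157 W/kg

1157 W/kg


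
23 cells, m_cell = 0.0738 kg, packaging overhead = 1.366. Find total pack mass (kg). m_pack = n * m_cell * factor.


m_pack = n * m_cell * overhead = 23 * 0.0738 * 1.366 = 2.319 kg

2.319 kg


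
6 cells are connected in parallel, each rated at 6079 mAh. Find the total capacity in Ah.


Convert: C_cell = 6079 mAh = 6.079 Ah
C_total = 6 * 6.079 = 36.474 Ah

36.474 Ah


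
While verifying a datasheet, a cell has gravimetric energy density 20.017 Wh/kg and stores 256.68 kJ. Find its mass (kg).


Convert: E = 256.68 kJ = 71.3 Wh
m = E / ED = 71.3 / 20.017 = 3.562 kg

3.562 kg


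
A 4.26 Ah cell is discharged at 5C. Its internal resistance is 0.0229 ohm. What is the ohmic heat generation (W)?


Step 1: I = C_rate * capacity = 5 * 4.26 = 21.3 A
Step 2: Q = I^2 * R = 21.3^2 * 0.0229 = 453.69 * 0.0229 = 10.39 W

10.39 W


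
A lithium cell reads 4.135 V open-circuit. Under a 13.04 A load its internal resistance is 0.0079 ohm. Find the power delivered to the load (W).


Step 1: V_terminal = OCV - I*R = 4.135 - 13.04 * 0.0079 = 4.032 V
Step 2: P_out = V_terminal * I = 4.032 * 13.04 = 52.58 W

52.58 W


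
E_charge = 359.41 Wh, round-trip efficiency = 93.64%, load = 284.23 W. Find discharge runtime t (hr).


Step 1: E_discharge = eta/100 * E_charge = 93.64/100 * 359.41 = 336.55 Wh
Step 2: t = E_discharge / P = 336.55 / 284.23 = 1.184 hr

1.184 hr


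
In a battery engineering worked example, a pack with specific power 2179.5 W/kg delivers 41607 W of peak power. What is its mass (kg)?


m = P / SP = 41607 / 2179.5 = 19.09 kg

19.09 kg


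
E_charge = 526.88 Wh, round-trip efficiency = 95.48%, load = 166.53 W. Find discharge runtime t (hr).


Step 1: E_discharge = eta/100 * E_charge = 95.48/100 * 526.88 = 503.07 Wh
Step 2: t = E_discharge / P = 503.07 / 166.53 = 3.021 hr

3.021 hr


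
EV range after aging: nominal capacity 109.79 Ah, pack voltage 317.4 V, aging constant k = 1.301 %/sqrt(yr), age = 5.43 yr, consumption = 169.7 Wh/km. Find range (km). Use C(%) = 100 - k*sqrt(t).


Step 1: capacity retention = 100 - 1.301 * sqrt(5.43) = 100 - 1.301 * 2.3302 = 96.968%
Step 2: C_now = 109.79 * 96.968/100 = 106.46 Ah
Step 3: E_pack = V * C_now = 317.4 * 106.46 = 33790 Wh
Step 4: range = E_pack / consumption = 33790 / 169.7 = 199.1 km

199.1 km


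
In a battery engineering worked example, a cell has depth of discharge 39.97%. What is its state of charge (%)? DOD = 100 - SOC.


SOC = 100 - DOD = 100 - 39.97 = 60.03%

60.03%


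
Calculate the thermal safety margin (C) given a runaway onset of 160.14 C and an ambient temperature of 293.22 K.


Convert: T_ambient = 293.22 K = 20.07 C
margin = 160.14 - 20.07 = 140.07 C

140.07 C


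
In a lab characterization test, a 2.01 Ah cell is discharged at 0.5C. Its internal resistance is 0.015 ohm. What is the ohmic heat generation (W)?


Step 1: I = C_rate * capacity = 0.5 * 2.01 = 1.005 A
Step 2: Q = I^2 * R = 1.005^2 * 0.015 = 1.01 * 0.015 = 0.01515 W

0.01515 W


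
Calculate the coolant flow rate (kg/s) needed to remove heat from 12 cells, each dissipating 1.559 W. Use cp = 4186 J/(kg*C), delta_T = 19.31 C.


Q_total = 12 * 1.559 = 18.708 W
m_dot = Q_total / (cp * dT) = 18.708 / (4186 * 19.31) = 2.314e-04 kg/s

2.314e-04 kg/s


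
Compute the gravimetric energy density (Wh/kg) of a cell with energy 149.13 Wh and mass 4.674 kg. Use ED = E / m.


ED = E / m = 149.13 / 4.674 = 31.91 Wh/kg

31.91 Wh/kg


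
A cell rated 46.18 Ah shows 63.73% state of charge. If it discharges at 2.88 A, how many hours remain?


Step 1: remaining = SOC/100 * C_total = 63.73/100 * 46.18 = 29.431 Ah
Step 2: t = remaining / I = 29.431 / 2.88 = 10.22 hr

10.22 hr


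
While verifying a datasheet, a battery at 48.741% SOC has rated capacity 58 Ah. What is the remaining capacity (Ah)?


remaining = SOC / 100 * total = 48.741 / 100 * 58 = 28.27 Ah

28.27 Ah


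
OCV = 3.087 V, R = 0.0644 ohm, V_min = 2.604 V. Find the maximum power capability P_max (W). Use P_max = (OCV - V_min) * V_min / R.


dV = OCV - V_min = 0.483 V (so I_max = dV / R)
P_max = dV * V_min / R = 0.483 * 2.604 / 0.0644 = 19.53 W

19.53 W


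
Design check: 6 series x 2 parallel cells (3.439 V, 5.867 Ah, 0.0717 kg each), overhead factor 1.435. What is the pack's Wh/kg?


Step 1: V_pack = 6 * 3.439 = 20.634 V
Step 2: C_pack = 2 * 5.867 = 11.734 Ah
Step 3: E_pack = V_pack * C_pack = 20.634 * 11.734 = 242.12 Wh
Step 4: m_pack = 6 * 2 * 0.0717 * 1.435 = 1.2347 kg
Step 5: ED = E_pack / m_pack = 242.12 / 1.2347 = 196.1 Wh/kg

196.1 Wh/kg


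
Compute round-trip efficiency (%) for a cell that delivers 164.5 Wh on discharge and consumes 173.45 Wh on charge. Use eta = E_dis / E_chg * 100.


eta_e = E_dis / E_chg * 100 = 164.5 / 173.45 * 100 = 94.84%

94.84%


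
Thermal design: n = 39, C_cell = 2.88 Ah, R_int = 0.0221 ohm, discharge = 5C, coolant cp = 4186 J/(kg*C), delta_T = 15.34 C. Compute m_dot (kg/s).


Step 1: I = 5 * 2.88 = 14.4 A
Step 2: Q_cell = I^2 * R = 14.4^2 * 0.0221 = 4.5827 W
Step 3: Q_total = 39 * 4.5827 = 178.73 W
Step 4: m_dot = Q_total / (cp * dT) = 178.73 / (4186 * 15.34) = 0.002783 kg/s

0.002783 kg/s


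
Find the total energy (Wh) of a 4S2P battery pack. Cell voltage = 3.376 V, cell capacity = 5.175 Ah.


E = Ns * Vcell * Np * Ccell = 4 * 3.376 * 2 * 5.175 = 139.8 Wh

139.8 Wh


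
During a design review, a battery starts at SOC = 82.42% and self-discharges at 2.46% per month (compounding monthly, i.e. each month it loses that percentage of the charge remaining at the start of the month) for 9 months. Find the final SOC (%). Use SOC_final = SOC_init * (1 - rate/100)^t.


Monthly retention factor = 1 - 2.46/100 = 0.9754
Over 9 months: factor^9 = 0.79918
SOC_final = 82.42 * 0.79918 = 65.87%

65.87%


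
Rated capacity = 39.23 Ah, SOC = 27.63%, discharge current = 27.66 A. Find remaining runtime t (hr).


Step 1: remaining = SOC/100 * C_total = 27.63/100 * 39.23 = 10.839 Ah
Step 2: t = remaining / I = 10.839 / 27.66 = 0.3919 hr

0.3919 hr


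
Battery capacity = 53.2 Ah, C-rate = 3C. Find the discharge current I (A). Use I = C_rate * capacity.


At 3C: I = 3 * 53.2 Ah = 159.6 A

159.6 A


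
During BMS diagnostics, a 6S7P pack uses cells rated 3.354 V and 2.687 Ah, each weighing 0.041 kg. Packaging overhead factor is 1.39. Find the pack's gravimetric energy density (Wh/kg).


Step 1: V_pack = 6 * 3.354 = 20.124 V
Step 2: C_pack = 7 * 2.687 = 18.809 Ah
Step 3: E_pack = V_pack * C_pack = 20.124 * 18.809 = 378.51 Wh
Step 4: m_pack = 6 * 7 * 0.041 * 1.39 = 2.3936 kg
Step 5: ED = E_pack / m_pack = 378.51 / 2.3936 = 158.1 Wh/kg

158.1 Wh/kg


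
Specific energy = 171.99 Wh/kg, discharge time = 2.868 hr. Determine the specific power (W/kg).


P_specific = E / t = 171.99 / 2.868 = 59.97 W/kg

59.97 W/kg


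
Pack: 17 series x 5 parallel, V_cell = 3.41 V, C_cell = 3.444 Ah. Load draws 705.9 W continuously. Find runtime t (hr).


Step 1: E_pack = Ns * V_cell * Np * C_cell = 17 * 3.41 * 5 * 3.444 = 998.24 Wh
Step 2: t = E_pack / P = 998.24 / 705.9 = 1.414 hr

1.414 hr


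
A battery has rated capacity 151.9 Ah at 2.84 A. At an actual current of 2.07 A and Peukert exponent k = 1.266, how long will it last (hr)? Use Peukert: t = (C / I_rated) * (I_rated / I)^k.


Step 1: t_rated = C / I_rated = 151.9 / 2.84 = 53.486 hr
Step 2: ratio = 2.84 / 2.07 = 1.372
Step 3: ratio^k = 1.372^1.266 = 1.4924
Step 4: t = t_rated * ratio^k = 53.486 * 1.4924 = 79.82 hr

79.82 hr


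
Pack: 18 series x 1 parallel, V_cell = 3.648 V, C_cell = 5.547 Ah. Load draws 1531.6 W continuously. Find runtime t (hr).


Step 1: E_pack = Ns * V_cell * Np * C_cell = 18 * 3.648 * 1 * 5.547 = 364.24 Wh
Step 2: t = E_pack / P = 364.24 / 1531.6 = 0.2378 hr

0.2378 hr


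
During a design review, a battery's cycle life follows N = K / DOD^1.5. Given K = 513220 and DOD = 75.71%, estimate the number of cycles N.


DOD^1.5 = 658.76
N = K / DOD^1.5 = 513220 / 658.76 = 779.1

779.1 cycles


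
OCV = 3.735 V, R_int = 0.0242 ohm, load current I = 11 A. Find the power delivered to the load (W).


Step 1: V_terminal = OCV - I*R = 3.735 - 11 * 0.0242 = 3.4688 V
Step 2: P_out = V_terminal * I = 3.4688 * 11 = 38.16 W

38.16 W


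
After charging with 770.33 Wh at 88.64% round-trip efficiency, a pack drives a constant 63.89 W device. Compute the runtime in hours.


Step 1: E_discharge = eta/100 * E_charge = 88.64/100 * 770.33 = 682.82 Wh
Step 2: t = E_discharge / P = 682.82 / 63.89 = 10.69 hr

10.69 hr


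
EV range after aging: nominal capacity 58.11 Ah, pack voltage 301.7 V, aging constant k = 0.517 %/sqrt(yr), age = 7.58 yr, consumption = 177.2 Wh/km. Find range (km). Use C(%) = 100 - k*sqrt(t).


Step 1: capacity retention = 100 - 0.517 * sqrt(7.58) = 100 - 0.517 * 2.7532 = 98.577%
Step 2: C_now = 58.11 * 98.577/100 = 57.283 Ah
Step 3: E_pack = V * C_now = 301.7 * 57.283 = 17282 Wh
Step 4: range = E_pack / consumption = 17282 / 177.2 = 97.53 km

97.53 km


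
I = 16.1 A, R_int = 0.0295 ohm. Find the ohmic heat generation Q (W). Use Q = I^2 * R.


Q = I^2 * R = 16.1^2 * 0.0295 = 7.647 W

7.647 W


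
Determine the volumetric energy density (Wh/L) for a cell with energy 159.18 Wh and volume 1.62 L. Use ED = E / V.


ED = E / V = 159.18 / 1.62 = 98.26 Wh/L

98.26 Wh/L


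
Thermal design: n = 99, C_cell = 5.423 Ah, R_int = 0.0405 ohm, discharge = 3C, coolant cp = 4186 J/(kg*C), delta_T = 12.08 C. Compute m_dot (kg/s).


Step 1: I = 3 * 5.423 = 16.269 A
Step 2: Q_cell = I^2 * R = 16.269^2 * 0.0405 = 10.72 W
Step 3: Q_total = 99 * 10.72 = 1061.3 W
Step 4: m_dot = Q_total / (cp * dT) = 1061.3 / (4186 * 12.08) = 0.02099 kg/s

0.02099 kg/s


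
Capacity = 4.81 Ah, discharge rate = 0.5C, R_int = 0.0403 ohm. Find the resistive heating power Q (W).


Step 1: I = C_rate * capacity = 0.5 * 4.81 = 2.405 A
Step 2: Q = I^2 * R = 2.405^2 * 0.0403 = 5.784 * 0.0403 = 0.2331 W

0.2331 W


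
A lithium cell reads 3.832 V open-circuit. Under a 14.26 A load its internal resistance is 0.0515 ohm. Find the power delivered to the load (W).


Step 1: V_terminal = OCV - I*R = 3.832 - 14.26 * 0.0515 = 3.0976 V
Step 2: P_out = V_terminal * I = 3.0976 * 14.26 = 44.17 W

44.17 W


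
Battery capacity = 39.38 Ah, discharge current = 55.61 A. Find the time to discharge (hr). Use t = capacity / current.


Runtime = 39.38 Ah / 55.61 A = 0.7081 hr

0.7081 hr


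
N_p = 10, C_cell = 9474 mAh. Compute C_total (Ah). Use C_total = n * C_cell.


Convert: C_cell = 9474 mAh = 9.474 Ah
C_total = 10 * 9.474 = 94.74 Ah

94.74 Ah


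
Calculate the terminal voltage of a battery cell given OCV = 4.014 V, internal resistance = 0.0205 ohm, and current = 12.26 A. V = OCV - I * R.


IR drop = 12.26 * 0.0205 = 0.25133 V
V = 4.014 - 0.25133 = 3.763 V

3.763 V


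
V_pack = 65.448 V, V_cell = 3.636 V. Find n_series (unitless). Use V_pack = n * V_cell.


n = V_pack / V_cell = 65.448 / 3.636 = 18

18


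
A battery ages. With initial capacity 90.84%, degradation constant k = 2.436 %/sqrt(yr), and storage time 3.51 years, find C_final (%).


sqrt(t) = sqrt(3.51) = 1.8735
C_final = 90.84 - 2.436 * 1.8735 = 86.28%

86.28%


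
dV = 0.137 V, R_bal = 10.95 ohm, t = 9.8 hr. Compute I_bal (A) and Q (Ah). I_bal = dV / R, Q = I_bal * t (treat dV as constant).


I_bal = dV / R = 0.137 / 10.95 = 0.012511 A
Q = I_bal * t = 0.012511 * 9.8 = 0.1226 Ah

I=0.012511 A, Q=0.1226 Ah


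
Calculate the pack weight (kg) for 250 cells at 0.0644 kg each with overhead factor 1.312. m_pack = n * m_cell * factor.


Cell mass sum = 250 * 0.0644 = 16.1 kg
With overhead 1.312: m_pack = 16.1 * 1.312 = 21.12 kg

21.12 kg


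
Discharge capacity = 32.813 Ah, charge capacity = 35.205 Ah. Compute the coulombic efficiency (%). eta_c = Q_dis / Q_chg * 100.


eta_c = Q_dis / Q_chg * 100 = 32.813 / 35.205 * 100 = 93.21%

93.21%


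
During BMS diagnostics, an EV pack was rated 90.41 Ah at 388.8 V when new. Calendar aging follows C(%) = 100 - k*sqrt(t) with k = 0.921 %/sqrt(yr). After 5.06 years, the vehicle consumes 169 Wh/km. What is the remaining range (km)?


Step 1: capacity retention = 100 - 0.921 * sqrt(5.06) = 100 - 0.921 * 2.2494 = 97.928%
Step 2: C_now = 90.41 * 97.928/100 = 88.537 Ah
Step 3: E_pack = V * C_now = 388.8 * 88.537 = 34423 Wh
Step 4: range = E_pack / consumption = 34423 / 169 = 203.7 km

203.7 km


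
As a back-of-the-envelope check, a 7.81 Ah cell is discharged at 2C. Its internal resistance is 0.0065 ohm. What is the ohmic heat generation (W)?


Step 1: I = C_rate * capacity = 2 * 7.81 = 15.62 A
Step 2: Q = I^2 * R = 15.62^2 * 0.0065 = 243.98 * 0.0065 = 1.586 W

1.586 W


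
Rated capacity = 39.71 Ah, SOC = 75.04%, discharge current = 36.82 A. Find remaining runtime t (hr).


Step 1: remaining = SOC/100 * C_total = 75.04/100 * 39.71 = 29.798 Ah
Step 2: t = remaining / I = 29.798 / 36.82 = 0.8093 hr

0.8093 hr


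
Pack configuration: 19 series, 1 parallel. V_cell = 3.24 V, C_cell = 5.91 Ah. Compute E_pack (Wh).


V_pack = 19 * 3.24 = 61.56 V
C_pack = 1 * 5.91 = 5.91 Ah
E = V_pack * C_pack = 61.56 * 5.91 = 363.8 Wh

363.8 Wh


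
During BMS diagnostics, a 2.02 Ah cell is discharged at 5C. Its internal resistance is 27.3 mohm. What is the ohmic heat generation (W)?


Convert: R = 27.3 mohm = 0.0273 ohm
Step 1: I = C_rate * capacity = 5 * 2.02 = 10.1 A
Step 2: Q = I^2 * R = 10.1^2 * 0.0273 = 102.01 * 0.0273 = 2.785 W

2.785 W


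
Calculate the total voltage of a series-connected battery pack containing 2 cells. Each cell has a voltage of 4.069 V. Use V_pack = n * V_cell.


With 2 cells in series at 4.069 V each, V_pack = 8.138 V

8.138 V


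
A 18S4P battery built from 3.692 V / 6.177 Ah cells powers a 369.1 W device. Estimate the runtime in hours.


Step 1: E_pack = Ns * V_cell * Np * C_cell = 18 * 3.692 * 4 * 6.177 = 1642 Wh
Step 2: t = E_pack / P = 1642 / 369.1 = 4.449 hr

4.449 hr


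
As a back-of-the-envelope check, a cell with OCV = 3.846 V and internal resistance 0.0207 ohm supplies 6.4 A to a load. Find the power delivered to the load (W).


Step 1: V_terminal = OCV - I*R = 3.846 - 6.4 * 0.0207 = 3.7135 V
Step 2: P_out = V_terminal * I = 3.7135 * 6.4 = 23.77 W

23.77 W


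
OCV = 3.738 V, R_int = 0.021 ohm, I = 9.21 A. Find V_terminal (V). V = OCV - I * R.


IR drop = 9.21 * 0.021 = 0.19341 V
V = 3.738 - 0.19341 = 3.545 V

3.545 V


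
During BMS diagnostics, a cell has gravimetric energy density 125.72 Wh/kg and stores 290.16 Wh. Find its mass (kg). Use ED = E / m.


m = E / ED = 290.16 / 125.72 = 2.308 kg

2.308 kg


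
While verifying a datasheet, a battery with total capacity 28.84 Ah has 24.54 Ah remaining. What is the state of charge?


SOC = (remaining / total) * 100 = (24.54 / 28.84) * 100 = 85.09%

85.09%


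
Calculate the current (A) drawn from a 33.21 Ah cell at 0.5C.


At 0.5C: I = 0.5 * 33.21 Ah = 16.605 A

16.605 A


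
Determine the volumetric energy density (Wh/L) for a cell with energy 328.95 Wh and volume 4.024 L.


ED = E / V = 328.95 / 4.024 = 81.75 Wh/L

81.75 Wh/L


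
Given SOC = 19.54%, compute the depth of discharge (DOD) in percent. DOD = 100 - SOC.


Complement of SOC: DOD = 100% - 19.54% = 80.46%

80.46%


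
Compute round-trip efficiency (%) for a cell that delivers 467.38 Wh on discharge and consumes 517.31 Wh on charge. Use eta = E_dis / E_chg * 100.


Round-trip efficiency = 467.38/517.31 * 100% = 90.35%

90.35%
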